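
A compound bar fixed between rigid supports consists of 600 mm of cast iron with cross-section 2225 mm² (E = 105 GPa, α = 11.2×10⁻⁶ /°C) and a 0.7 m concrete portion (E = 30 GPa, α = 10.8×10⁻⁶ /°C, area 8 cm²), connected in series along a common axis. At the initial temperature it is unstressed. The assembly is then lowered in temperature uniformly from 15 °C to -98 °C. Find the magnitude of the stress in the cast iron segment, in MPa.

Free thermal contraction of the whole bar: Σ αᵢΔT Lᵢ = 11.2×10⁻⁶×113×600 + 10.8×10⁻⁶×113×700 = 1.614 mm.
The walls prevent any net length change, so an axial force P (same in every segment) develops. Compatibility: P · Σ Lᵢ/(AᵢEᵢ) = δ_free.
Σ Lᵢ/(AᵢEᵢ) = 600/(2225×105×10³) + 700/(800×30×10³) = 3.173×10⁻⁵ mm/N.
P = 1.614 / 3.173×10⁻⁵ = 50850 N = 50.85 kN, tensile.
σ_{cast iron} = P / A = 50850 / 2225 = 22.85 MPa.

σ ≈ 22.9 MPa (tensile)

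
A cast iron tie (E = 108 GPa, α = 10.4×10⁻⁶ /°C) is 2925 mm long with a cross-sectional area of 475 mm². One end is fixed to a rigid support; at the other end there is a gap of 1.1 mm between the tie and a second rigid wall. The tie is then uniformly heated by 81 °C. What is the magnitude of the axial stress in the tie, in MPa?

Unrestrained expansion: δ_free = αΔT L = 10.4×10⁻⁶ × 81 × 2925 = 2.464 mm.
The gap closes (δ_free > 1.1 mm) and the wall then resists a further 2.464 − 1.1 = 1.364 mm of expansion.
That suppressed elongation corresponds to σ = E·Δ/L = 108×10³ × 1.364/2925 = 50.36 MPa.

σ ≈ 50.4 MPa (compressive)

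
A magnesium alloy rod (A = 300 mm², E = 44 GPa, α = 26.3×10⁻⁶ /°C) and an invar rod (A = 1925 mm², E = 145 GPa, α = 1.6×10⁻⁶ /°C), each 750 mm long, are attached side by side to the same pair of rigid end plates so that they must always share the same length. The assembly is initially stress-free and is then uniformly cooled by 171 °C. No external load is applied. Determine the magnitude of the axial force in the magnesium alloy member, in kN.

Equilibrium of a rigid end plate with no external load gives equal and opposite internal forces ±P in the two members. Since α_{magnesium alloy} > α_{invar}, cooling drives the magnesium alloy into tension and the invar into compression.
Equating the net (thermal + elastic) strains gives |α₁ − α₂|·ΔT = P·[1/(A₁E₁) + 1/(A₂E₂)].
|α₁ − α₂|·ΔT = 24.7×10⁻⁶ × 171 = 0.004224.
1/(A₁E₁) + 1/(A₂E₂) = 1/(300×44×10³) + 1/(1925×145×10³) = 7.934×10⁻⁸ N⁻¹.
P = 0.004224 / 7.934×10⁻⁸ = 53240 N = 53.24 kN.

P ≈ 53.2 kN (tensile in the magnesium alloy)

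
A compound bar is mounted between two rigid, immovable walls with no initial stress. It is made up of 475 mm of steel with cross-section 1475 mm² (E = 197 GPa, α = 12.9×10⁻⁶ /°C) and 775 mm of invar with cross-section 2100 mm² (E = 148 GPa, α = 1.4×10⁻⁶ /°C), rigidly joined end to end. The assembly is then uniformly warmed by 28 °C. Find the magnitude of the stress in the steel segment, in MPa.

σ ≈ 33.2 MPa (compressive)

With the walls removed the bar would change length by δ_free = Σ αᵢΔT Lᵢ = 12.9×10⁻⁶×28×475 + 1.4×10⁻⁶×28×775 = 0.2019 mm.
The rigid supports impose zero overall length change; the single axial force P common to all segments must satisfy P Σ Lᵢ/(AᵢEᵢ) = δ_free.
Σ Lᵢ/(AᵢEᵢ) = 475/(1475×197×10³) + 775/(2100×148×10³) = 4.128×10⁻⁶ mm/N.
So P = 0.2019 / 4.128×10⁻⁶ = 48.92 kN, compressive.
σ_{steel} = P / A = 48920 / 1475 = 33.17 MPa.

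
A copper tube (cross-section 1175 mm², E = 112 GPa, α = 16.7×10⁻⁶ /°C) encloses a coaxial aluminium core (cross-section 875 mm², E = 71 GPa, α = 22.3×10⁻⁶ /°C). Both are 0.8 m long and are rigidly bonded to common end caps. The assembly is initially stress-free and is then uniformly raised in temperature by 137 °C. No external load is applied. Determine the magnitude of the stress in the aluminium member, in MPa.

Equilibrium of a rigid end plate with no external load gives equal and opposite internal forces ±P in the two members. Since α_{aluminium} > α_{copper}, heating drives the aluminium into compression and the copper into tension.
Equating the net (thermal + elastic) strains gives |α₁ − α₂|·ΔT = P·[1/(A₁E₁) + 1/(A₂E₂)].
|α₁ − α₂|·ΔT = 5.6×10⁻⁶ × 137 = 0.0007672.
1/(A₁E₁) + 1/(A₂E₂) = 1/(1175×112×10³) + 1/(875×71×10³) = 2.37×10⁻⁸ N⁻¹.
So P = 0.0007672 / 2.37×10⁻⁸ = 32.38 kN.
σ_{aluminium} = P/A₂ = 32380/875 = 37 MPa, compressive.

σ ≈ 37 MPa (compressive)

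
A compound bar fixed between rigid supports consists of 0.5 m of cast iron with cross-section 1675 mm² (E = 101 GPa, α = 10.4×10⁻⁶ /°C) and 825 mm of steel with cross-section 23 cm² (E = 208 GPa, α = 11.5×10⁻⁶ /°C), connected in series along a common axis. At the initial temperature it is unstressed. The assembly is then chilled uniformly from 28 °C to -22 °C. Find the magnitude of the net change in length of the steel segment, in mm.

If the supports were absent, the total length change would be Σ αᵢΔT Lᵢ = 10.4×10⁻⁶×50×500 + 11.5×10⁻⁶×50×825 = 0.7344 mm.
The walls prevent any net length change, so an axial force P (same in every segment) develops. Compatibility: P · Σ Lᵢ/(AᵢEᵢ) = δ_free.
Σ Lᵢ/(AᵢEᵢ) = 500/(1675×101×10³) + 825/(2300×208×10³) = 4.68×10⁻⁶ mm/N.
P = 0.7344 / 4.68×10⁻⁶ = 156900 N = 156.9 kN, tensile.
For the steel segment, free thermal change = 11.5×10⁻⁶×50×825 = 0.4744 mm and elastic change from P = 156900×825/(2300×208×10³) = 0.2706 mm; these oppose, so the net change is 0.204 mm (segment shortens).

|ΔL| ≈ 0.204 mm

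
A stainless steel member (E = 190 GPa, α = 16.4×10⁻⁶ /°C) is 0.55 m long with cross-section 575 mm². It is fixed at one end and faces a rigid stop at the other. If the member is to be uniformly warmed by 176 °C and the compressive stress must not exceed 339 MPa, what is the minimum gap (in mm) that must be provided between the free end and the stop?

g ≈ 0.606 mm

With no wall the member would lengthen by αΔT L = 16.4×10⁻⁶ × 176 × 550 = 1.588 mm.
A stress of 339 MPa corresponds to the wall pushing the member back by σL/E = 339×550/(190×10³) = 0.9813 mm.
The gap must absorb the remainder: g_min = 1.588 − 0.9813 = 0.6062 mm.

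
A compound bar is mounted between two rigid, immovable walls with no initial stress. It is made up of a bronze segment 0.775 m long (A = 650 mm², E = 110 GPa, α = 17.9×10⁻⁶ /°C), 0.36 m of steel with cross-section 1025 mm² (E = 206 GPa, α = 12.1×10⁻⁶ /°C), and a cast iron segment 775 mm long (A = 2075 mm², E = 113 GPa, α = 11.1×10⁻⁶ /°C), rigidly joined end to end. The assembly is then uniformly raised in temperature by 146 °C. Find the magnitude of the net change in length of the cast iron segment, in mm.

Free thermal expansion of the whole bar: Σ αᵢΔT Lᵢ = 17.9×10⁻⁶×146×775 + 12.1×10⁻⁶×146×360 + 11.1×10⁻⁶×146×775 = 3.917 mm.
The rigid supports impose zero overall length change; the single axial force P common to all segments must satisfy P Σ Lᵢ/(AᵢEᵢ) = δ_free.
The series flexibility is Σ Lᵢ/(AᵢEᵢ) = 775/(650×110×10³) + 360/(1025×206×10³) + 775/(2075×113×10³) = 1.585×10⁻⁵ mm/N.
P = 3.917 / 1.585×10⁻⁵ = 247200 N = 247.2 kN, compressive.
For the cast iron segment, free thermal change = 11.1×10⁻⁶×146×775 = 1.256 mm and elastic change from P = 247200×775/(2075×113×10³) = 0.8169 mm; these oppose, so the net change is 0.439 mm (segment lengthens).

|ΔL| ≈ 0.439 mm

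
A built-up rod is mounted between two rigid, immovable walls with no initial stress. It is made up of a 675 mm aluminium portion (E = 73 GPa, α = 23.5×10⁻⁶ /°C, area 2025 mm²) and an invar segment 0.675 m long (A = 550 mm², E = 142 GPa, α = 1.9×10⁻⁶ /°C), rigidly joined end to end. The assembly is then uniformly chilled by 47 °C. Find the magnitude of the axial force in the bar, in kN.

P ≈ 61 kN (tensile)

Free thermal contraction of the whole bar: Σ αᵢΔT Lᵢ = 23.5×10⁻⁶×47×675 + 1.9×10⁻⁶×47×675 = 0.8058 mm.
The walls prevent any net length change, so an axial force P (same in every segment) develops. Compatibility: P · Σ Lᵢ/(AᵢEᵢ) = δ_free.
Σ Lᵢ/(AᵢEᵢ) = 675/(2025×73×10³) + 675/(550×142×10³) = 1.321×10⁻⁵ mm/N.
P = 0.8058 / 1.321×10⁻⁵ = 61010 N = 61.01 kN, tensile.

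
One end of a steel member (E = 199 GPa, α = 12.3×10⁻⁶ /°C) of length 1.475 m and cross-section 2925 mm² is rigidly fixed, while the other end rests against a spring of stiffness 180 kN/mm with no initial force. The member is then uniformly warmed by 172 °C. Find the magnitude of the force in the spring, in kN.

P ≈ 386 kN

The unrestrained thermal change is αΔT L = 12.3×10⁻⁶ × 172 × 1475 = 3.121 mm.
With a force P in the spring, the elastic change of the member is PL/(AE) and that of the spring is P/k; compatibility requires their sum to equal δ_free.
So P = δ_free / [L/(AE) + 1/k] = 3.121 / [ 1475/(2925×199×10³) + 1/(180×10³) ].
P = 3.121 / 8.09×10⁻⁶ = 385700 N.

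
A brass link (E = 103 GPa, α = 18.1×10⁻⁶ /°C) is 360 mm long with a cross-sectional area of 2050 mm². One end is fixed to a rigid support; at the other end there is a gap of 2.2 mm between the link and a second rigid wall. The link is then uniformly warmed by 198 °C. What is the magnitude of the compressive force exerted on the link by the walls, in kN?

Free thermal elongation = αΔT L = 18.1×10⁻⁶ × 198 × 360 = 1.29 mm.
This is smaller than the 2.2 mm clearance, so the link expands freely without reaching the stop — the stress is zero.

P ≈ 0 kN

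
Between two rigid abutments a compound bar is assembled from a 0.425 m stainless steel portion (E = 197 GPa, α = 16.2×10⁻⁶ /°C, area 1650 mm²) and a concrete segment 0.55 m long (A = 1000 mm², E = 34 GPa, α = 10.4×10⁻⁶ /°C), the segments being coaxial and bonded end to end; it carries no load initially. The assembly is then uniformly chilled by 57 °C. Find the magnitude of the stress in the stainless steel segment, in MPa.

If the supports were absent, the total length change would be Σ αᵢΔT Lᵢ = 16.2×10⁻⁶×57×425 + 10.4×10⁻⁶×57×550 = 0.7185 mm.
The walls prevent any net length change, so an axial force P (same in every segment) develops. Compatibility: P · Σ Lᵢ/(AᵢEᵢ) = δ_free.
Σ Lᵢ/(AᵢEᵢ) = 425/(1650×197×10³) + 550/(1000×34×10³) = 1.748×10⁻⁵ mm/N.
P = 0.7185 / 1.748×10⁻⁵ = 41090 N = 41.09 kN, tensile.
σ_{stainless steel} = P / A = 41090 / 1650 = 24.91 MPa.

σ ≈ 24.9 MPa (tensile)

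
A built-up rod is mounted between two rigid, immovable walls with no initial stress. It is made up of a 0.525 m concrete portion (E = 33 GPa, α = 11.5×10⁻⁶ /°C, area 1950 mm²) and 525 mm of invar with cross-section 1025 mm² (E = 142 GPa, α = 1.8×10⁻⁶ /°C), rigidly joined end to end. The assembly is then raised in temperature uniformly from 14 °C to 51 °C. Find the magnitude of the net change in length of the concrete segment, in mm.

If the supports were absent, the total length change would be Σ αᵢΔT Lᵢ = 11.5×10⁻⁶×37×525 + 1.8×10⁻⁶×37×525 = 0.2584 mm.
Since the ends are fixed, an axial force P builds up, equal in every segment, with P · Σ Lᵢ/(AᵢEᵢ) = δ_free.
Σ Lᵢ/(AᵢEᵢ) = 525/(1950×33×10³) + 525/(1025×142×10³) = 1.177×10⁻⁵ mm/N.
So P = 0.2584 / 1.177×10⁻⁵ = 21.96 kN, compressive.
For the concrete segment, free thermal change = 11.5×10⁻⁶×37×525 = 0.2234 mm and elastic change from P = 21960×525/(1950×33×10³) = 0.1791 mm; these oppose, so the net change is 0.0442 mm (segment lengthens).

|ΔL| ≈ 0.0442 mm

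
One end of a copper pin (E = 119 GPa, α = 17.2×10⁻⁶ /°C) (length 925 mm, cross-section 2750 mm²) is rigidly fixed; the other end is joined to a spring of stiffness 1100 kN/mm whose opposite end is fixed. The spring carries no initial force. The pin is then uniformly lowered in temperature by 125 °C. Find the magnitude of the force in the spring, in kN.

P ≈ 532 kN

The unrestrained thermal change is αΔT L = 17.2×10⁻⁶ × 125 × 925 = 1.989 mm.
Let P be the tensile force in the spring. The pin extends elastically by PL/(AE) and the spring stretches by P/k; together these equal δ_free.
So P = δ_free / [L/(AE) + 1/k] = 1.989 / [ 925/(2750×119×10³) + 1/(1100×10³) ].
P = 1.989 / 3.736×10⁻⁶ = 532400 N.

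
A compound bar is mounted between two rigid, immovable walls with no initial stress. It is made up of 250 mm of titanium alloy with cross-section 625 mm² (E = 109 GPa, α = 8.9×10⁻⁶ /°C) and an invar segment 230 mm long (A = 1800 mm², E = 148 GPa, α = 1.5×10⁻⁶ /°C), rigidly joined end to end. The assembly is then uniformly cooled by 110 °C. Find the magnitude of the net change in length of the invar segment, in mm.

|ΔL| ≈ 0.0159 mm

Free thermal contraction of the whole bar: Σ αᵢΔT Lᵢ = 8.9×10⁻⁶×110×250 + 1.5×10⁻⁶×110×230 = 0.2827 mm.
The rigid supports impose zero overall length change; the single axial force P common to all segments must satisfy P Σ Lᵢ/(AᵢEᵢ) = δ_free.
Σ Lᵢ/(AᵢEᵢ) = 250/(625×109×10³) + 230/(1800×148×10³) = 4.533×10⁻⁶ mm/N.
So P = 0.2827 / 4.533×10⁻⁶ = 62.36 kN, tensile.
For the invar segment, free thermal change = 1.5×10⁻⁶×110×230 = 0.03795 mm and elastic change from P = 62360×230/(1800×148×10³) = 0.05384 mm; these oppose, so the net change is 0.0159 mm (segment lengthens).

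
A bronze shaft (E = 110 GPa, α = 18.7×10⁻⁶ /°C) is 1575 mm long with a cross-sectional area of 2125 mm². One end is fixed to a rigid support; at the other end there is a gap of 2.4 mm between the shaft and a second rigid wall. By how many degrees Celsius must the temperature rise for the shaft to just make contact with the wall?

Contact occurs when the free expansion equals the gap: αΔT L = 2.4 mm.
ΔT = 2.4 / (18.7×10⁻⁶ × 1575) = 81.49 °C.

ΔT ≈ 81.5 °C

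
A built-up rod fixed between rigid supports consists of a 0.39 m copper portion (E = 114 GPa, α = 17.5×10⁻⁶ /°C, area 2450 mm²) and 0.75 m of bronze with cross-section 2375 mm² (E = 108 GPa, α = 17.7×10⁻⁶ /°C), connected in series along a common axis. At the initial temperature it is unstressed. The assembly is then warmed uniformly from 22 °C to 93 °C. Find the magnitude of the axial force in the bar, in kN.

Free thermal expansion of the whole bar: Σ αᵢΔT Lᵢ = 17.5×10⁻⁶×71×390 + 17.7×10⁻⁶×71×750 = 1.427 mm.
The rigid supports impose zero overall length change; the single axial force P common to all segments must satisfy P Σ Lᵢ/(AᵢEᵢ) = δ_free.
The series flexibility is Σ Lᵢ/(AᵢEᵢ) = 390/(2450×114×10³) + 750/(2375×108×10³) = 4.32×10⁻⁶ mm/N.
So P = 1.427 / 4.32×10⁻⁶ = 330.3 kN, compressive.

P ≈ 330 kN (compressive)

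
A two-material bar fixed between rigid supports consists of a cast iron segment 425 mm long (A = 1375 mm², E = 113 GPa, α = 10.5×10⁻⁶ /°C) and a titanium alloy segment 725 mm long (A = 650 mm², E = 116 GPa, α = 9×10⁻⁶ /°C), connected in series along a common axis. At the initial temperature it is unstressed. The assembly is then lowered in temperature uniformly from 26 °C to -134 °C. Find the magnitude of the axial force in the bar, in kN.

Free thermal contraction of the whole bar: Σ αᵢΔT Lᵢ = 10.5×10⁻⁶×160×425 + 9×10⁻⁶×160×725 = 1.758 mm.
Since the ends are fixed, an axial force P builds up, equal in every segment, with P · Σ Lᵢ/(AᵢEᵢ) = δ_free.
The series flexibility is Σ Lᵢ/(AᵢEᵢ) = 425/(1375×113×10³) + 725/(650×116×10³) = 1.235×10⁻⁵ mm/N.
Hence P = δ_free / Σ(L/AE) = 1.758/1.235×10⁻⁵ = 142.3 kN (tensile).

P ≈ 142 kN (tensile)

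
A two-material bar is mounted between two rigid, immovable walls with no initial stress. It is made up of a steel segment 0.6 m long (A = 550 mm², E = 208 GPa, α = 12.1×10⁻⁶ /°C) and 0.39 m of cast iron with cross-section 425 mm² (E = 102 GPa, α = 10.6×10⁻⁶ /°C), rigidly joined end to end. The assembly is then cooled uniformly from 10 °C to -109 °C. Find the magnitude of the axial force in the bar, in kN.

If the supports were absent, the total length change would be Σ αᵢΔT Lᵢ = 12.1×10⁻⁶×119×600 + 10.6×10⁻⁶×119×390 = 1.356 mm.
The walls prevent any net length change, so an axial force P (same in every segment) develops. Compatibility: P · Σ Lᵢ/(AᵢEᵢ) = δ_free.
The series flexibility is Σ Lᵢ/(AᵢEᵢ) = 600/(550×208×10³) + 390/(425×102×10³) = 1.424×10⁻⁵ mm/N.
Hence P = δ_free / Σ(L/AE) = 1.356/1.424×10⁻⁵ = 95.21 kN (tensile).

P ≈ 95.2 kN (tensile)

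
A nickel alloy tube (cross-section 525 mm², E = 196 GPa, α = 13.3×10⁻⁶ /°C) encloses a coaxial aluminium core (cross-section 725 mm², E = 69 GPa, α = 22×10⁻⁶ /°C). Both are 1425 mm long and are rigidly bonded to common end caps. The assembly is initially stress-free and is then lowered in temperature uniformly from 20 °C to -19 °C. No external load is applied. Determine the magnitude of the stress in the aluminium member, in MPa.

σ ≈ 15.8 MPa (tensile)

The aluminium has the larger α, so on cooling it would change length more than the nickel alloy if both were free. The rigid plates force a common final length, so the aluminium is put into tension and the nickel alloy into compression, with equal and opposite forces P (no external load).
Compatibility of the two members (thermal + elastic change equal): (α₁ − α₂)ΔT = P·[1/(A₁E₁) + 1/(A₂E₂)].
|α₁ − α₂|·ΔT = 8.7×10⁻⁶ × 39 = 0.0003393.
1/(A₁E₁) + 1/(A₂E₂) = 1/(525×196×10³) + 1/(725×69×10³) = 2.971×10⁻⁸ N⁻¹.
So P = 0.0003393 / 2.971×10⁻⁸ = 11.42 kN.
σ_{aluminium} = P/A₂ = 11420/725 = 15.75 MPa, tensile.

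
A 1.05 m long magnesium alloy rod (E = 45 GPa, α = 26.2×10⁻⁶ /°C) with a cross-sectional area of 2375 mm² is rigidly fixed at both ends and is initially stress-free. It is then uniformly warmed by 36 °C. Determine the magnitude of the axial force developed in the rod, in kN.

P ≈ 101 kN (compressive)

Full restraint means ε = 0, so the stress is σ = EαΔT = 45×10³ × 26.2×10⁻⁶ × 36 = 42.44 MPa.
Then P = σA = 42.44 × 2375 mm² = 100.8 kN, compressive.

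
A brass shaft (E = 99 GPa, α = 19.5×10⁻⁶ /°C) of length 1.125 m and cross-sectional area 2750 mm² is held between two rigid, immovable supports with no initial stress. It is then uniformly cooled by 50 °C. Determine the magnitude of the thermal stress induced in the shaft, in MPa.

Because both ends are immovable the net strain is zero, and the suppressed thermal strain is αΔT = 19.5×10⁻⁶ × 50 = 975×10⁻⁶.
The stress required to suppress this strain is σ = Eε = 99×10³ × 975×10⁻⁶ = 96.52 MPa, tensile since the shaft is trying to contract.

σ ≈ 96.5 MPa (tensile)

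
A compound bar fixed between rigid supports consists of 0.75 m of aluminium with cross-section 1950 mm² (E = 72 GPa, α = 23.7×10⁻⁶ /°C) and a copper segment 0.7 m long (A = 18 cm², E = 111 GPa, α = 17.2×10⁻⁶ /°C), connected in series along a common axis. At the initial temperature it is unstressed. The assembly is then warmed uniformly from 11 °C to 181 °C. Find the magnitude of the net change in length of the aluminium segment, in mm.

If the supports were absent, the total length change would be Σ αᵢΔT Lᵢ = 23.7×10⁻⁶×170×750 + 17.2×10⁻⁶×170×700 = 5.069 mm.
The rigid supports impose zero overall length change; the single axial force P common to all segments must satisfy P Σ Lᵢ/(AᵢEᵢ) = δ_free.
Σ Lᵢ/(AᵢEᵢ) = 750/(1950×72×10³) + 700/(1800×111×10³) = 8.845×10⁻⁶ mm/N.
So P = 5.069 / 8.845×10⁻⁶ = 573 kN, compressive.
For the aluminium segment, free thermal change = 23.7×10⁻⁶×170×750 = 3.022 mm and elastic change from P = 573000×750/(1950×72×10³) = 3.061 mm; these oppose, so the net change is 0.0392 mm (segment shortens).

|ΔL| ≈ 0.0392 mm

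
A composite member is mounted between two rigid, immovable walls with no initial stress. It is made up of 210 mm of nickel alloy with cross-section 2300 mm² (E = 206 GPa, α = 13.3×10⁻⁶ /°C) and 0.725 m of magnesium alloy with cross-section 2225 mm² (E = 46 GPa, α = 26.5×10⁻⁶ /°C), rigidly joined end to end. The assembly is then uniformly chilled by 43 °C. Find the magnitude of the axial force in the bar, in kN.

With the walls removed the bar would change length by δ_free = Σ αᵢΔT Lᵢ = 13.3×10⁻⁶×43×210 + 26.5×10⁻⁶×43×725 = 0.9462 mm.
The walls prevent any net length change, so an axial force P (same in every segment) develops. Compatibility: P · Σ Lᵢ/(AᵢEᵢ) = δ_free.
The series flexibility is Σ Lᵢ/(AᵢEᵢ) = 210/(2300×206×10³) + 725/(2225×46×10³) = 7.527×10⁻⁶ mm/N.
Hence P = δ_free / Σ(L/AE) = 0.9462/7.527×10⁻⁶ = 125.7 kN (tensile).

P ≈ 126 kN (tensile)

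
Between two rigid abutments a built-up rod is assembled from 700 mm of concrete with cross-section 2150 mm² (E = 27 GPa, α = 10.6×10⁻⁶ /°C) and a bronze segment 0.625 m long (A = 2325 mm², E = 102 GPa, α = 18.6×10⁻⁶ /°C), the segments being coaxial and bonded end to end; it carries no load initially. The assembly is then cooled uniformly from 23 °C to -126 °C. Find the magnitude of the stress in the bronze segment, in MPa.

σ ≈ 83.1 MPa (tensile)

If the supports were absent, the total length change would be Σ αᵢΔT Lᵢ = 10.6×10⁻⁶×149×700 + 18.6×10⁻⁶×149×625 = 2.838 mm.
Since the ends are fixed, an axial force P builds up, equal in every segment, with P · Σ Lᵢ/(AᵢEᵢ) = δ_free.
Σ Lᵢ/(AᵢEᵢ) = 700/(2150×27×10³) + 625/(2325×102×10³) = 1.469×10⁻⁵ mm/N.
So P = 2.838 / 1.469×10⁻⁵ = 193.1 kN, tensile.
σ_{bronze} = P / A = 193100 / 2325 = 83.06 MPa.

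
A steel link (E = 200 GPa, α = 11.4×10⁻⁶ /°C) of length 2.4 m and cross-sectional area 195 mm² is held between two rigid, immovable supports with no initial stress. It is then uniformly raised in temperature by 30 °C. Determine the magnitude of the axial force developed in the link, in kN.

The ends cannot move, so σ = EαΔT = 200×10³ × 11.4×10⁻⁶ × 30 = 68.4 MPa.
P = AEαΔT = 195 × 200×10³ × 11.4×10⁻⁶ × 30 = 13.34 kN (compressive).

P ≈ 13.3 kN (compressive)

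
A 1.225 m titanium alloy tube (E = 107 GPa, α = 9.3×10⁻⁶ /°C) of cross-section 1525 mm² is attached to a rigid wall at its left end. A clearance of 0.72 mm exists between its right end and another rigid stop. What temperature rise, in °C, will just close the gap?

The gap closes when αΔT L = 0.72 mm, since the tube is still unstressed at that instant.
ΔT = 0.72 / (9.3×10⁻⁶ × 1225) = 63.2 °C.

ΔT ≈ 63.2 °C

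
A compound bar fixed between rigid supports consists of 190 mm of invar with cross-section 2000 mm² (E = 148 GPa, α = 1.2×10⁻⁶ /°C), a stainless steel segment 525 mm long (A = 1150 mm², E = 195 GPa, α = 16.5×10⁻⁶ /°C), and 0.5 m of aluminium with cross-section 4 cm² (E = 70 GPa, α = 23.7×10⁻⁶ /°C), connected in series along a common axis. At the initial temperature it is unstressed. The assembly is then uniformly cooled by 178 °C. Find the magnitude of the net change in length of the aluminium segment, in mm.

|ΔL| ≈ 1.05 mm

If the supports were absent, the total length change would be Σ αᵢΔT Lᵢ = 1.2×10⁻⁶×178×190 + 16.5×10⁻⁶×178×525 + 23.7×10⁻⁶×178×500 = 3.692 mm.
The rigid supports impose zero overall length change; the single axial force P common to all segments must satisfy P Σ Lᵢ/(AᵢEᵢ) = δ_free.
Σ Lᵢ/(AᵢEᵢ) = 190/(2000×148×10³) + 525/(1150×195×10³) + 500/(400×70×10³) = 2.084×10⁻⁵ mm/N.
P = 3.692 / 2.084×10⁻⁵ = 177100 N = 177.1 kN, tensile.
For the aluminium segment, free thermal change = 23.7×10⁻⁶×178×500 = 2.109 mm and elastic change from P = 177100×500/(400×70×10³) = 3.163 mm; these oppose, so the net change is 1.05 mm (segment lengthens).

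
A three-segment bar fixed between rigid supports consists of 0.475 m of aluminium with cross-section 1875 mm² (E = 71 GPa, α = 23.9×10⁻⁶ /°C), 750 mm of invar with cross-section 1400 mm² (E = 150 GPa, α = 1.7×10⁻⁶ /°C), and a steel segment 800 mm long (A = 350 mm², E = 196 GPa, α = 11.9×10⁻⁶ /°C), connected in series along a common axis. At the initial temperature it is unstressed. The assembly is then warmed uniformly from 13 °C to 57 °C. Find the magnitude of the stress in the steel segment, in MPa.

σ ≈ 148 MPa (compressive)

If the supports were absent, the total length change would be Σ αᵢΔT Lᵢ = 23.9×10⁻⁶×44×475 + 1.7×10⁻⁶×44×750 + 11.9×10⁻⁶×44×800 = 0.9745 mm.
Since the ends are fixed, an axial force P builds up, equal in every segment, with P · Σ Lᵢ/(AᵢEᵢ) = δ_free.
Σ Lᵢ/(AᵢEᵢ) = 475/(1875×71×10³) + 750/(1400×150×10³) + 800/(350×196×10³) = 1.88×10⁻⁵ mm/N.
Hence P = δ_free / Σ(L/AE) = 0.9745/1.88×10⁻⁵ = 51.83 kN (compressive).
σ_{steel} = P / A = 51830 / 350 = 148.1 MPa.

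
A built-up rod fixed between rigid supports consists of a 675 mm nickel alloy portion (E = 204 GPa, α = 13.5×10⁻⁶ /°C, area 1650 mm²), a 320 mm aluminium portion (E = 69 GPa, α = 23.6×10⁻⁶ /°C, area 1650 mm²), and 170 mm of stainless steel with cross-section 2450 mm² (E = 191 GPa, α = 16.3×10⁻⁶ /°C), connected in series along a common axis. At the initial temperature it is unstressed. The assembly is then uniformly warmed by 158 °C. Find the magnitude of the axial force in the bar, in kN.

P ≈ 593 kN (compressive)

If the supports were absent, the total length change would be Σ αᵢΔT Lᵢ = 13.5×10⁻⁶×158×675 + 23.6×10⁻⁶×158×320 + 16.3×10⁻⁶×158×170 = 3.071 mm.
Since the ends are fixed, an axial force P builds up, equal in every segment, with P · Σ Lᵢ/(AᵢEᵢ) = δ_free.
Σ Lᵢ/(AᵢEᵢ) = 675/(1650×204×10³) + 320/(1650×69×10³) + 170/(2450×191×10³) = 5.179×10⁻⁶ mm/N.
P = 3.071 / 5.179×10⁻⁶ = 592900 N = 592.9 kN, compressive.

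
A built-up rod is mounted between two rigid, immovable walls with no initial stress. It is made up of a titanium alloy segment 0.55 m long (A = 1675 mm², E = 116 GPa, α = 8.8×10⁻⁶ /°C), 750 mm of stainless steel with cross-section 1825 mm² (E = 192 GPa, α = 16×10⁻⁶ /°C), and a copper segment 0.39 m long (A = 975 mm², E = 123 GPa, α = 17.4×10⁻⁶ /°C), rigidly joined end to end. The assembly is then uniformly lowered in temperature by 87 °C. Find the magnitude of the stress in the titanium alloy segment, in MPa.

σ ≈ 149 MPa (tensile)

If the supports were absent, the total length change would be Σ αᵢΔT Lᵢ = 8.8×10⁻⁶×87×550 + 16×10⁻⁶×87×750 + 17.4×10⁻⁶×87×390 = 2.055 mm.
Since the ends are fixed, an axial force P builds up, equal in every segment, with P · Σ Lᵢ/(AᵢEᵢ) = δ_free.
Σ Lᵢ/(AᵢEᵢ) = 550/(1675×116×10³) + 750/(1825×192×10³) + 390/(975×123×10³) = 8.223×10⁻⁶ mm/N.
Hence P = δ_free / Σ(L/AE) = 2.055/8.223×10⁻⁶ = 250 kN (tensile).
σ_{titanium alloy} = P / A = 250000 / 1675 = 149.2 MPa.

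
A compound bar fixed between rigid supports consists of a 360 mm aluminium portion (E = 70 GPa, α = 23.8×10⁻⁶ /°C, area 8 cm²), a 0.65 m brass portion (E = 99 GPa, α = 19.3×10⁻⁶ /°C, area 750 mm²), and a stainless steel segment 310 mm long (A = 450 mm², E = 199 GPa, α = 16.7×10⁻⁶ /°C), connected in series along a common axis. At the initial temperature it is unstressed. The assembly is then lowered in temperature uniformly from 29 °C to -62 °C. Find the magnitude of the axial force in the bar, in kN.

P ≈ 128 kN (tensile)

With the walls removed the bar would change length by δ_free = Σ αᵢΔT Lᵢ = 23.8×10⁻⁶×91×360 + 19.3×10⁻⁶×91×650 + 16.7×10⁻⁶×91×310 = 2.392 mm.
The rigid supports impose zero overall length change; the single axial force P common to all segments must satisfy P Σ Lᵢ/(AᵢEᵢ) = δ_free.
Σ Lᵢ/(AᵢEᵢ) = 360/(800×70×10³) + 650/(750×99×10³) + 310/(450×199×10³) = 1.864×10⁻⁵ mm/N.
So P = 2.392 / 1.864×10⁻⁵ = 128.3 kN, tensile.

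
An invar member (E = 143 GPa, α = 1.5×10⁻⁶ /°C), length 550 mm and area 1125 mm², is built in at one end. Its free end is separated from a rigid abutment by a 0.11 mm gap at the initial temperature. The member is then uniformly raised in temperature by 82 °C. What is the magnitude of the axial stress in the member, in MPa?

σ ≈ 0 MPa

If the wall were absent the member would grow by αΔT L = 1.5×10⁻⁶ × 82 × 550 = 0.06765 mm.
This is smaller than the 0.11 mm clearance, so the member expands freely without reaching the stop — the stress is zero.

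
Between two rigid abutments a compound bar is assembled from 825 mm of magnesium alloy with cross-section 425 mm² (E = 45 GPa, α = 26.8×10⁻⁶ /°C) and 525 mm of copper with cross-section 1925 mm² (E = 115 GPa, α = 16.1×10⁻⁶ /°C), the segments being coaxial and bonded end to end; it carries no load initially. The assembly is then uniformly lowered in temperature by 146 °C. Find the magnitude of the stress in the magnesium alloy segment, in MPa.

σ ≈ 231 MPa (tensile)

If the supports were absent, the total length change would be Σ αᵢΔT Lᵢ = 26.8×10⁻⁶×146×825 + 16.1×10⁻⁶×146×525 = 4.462 mm.
The walls prevent any net length change, so an axial force P (same in every segment) develops. Compatibility: P · Σ Lᵢ/(AᵢEᵢ) = δ_free.
The series flexibility is Σ Lᵢ/(AᵢEᵢ) = 825/(425×45×10³) + 525/(1925×115×10³) = 4.551×10⁻⁵ mm/N.
Hence P = δ_free / Σ(L/AE) = 4.462/4.551×10⁻⁵ = 98.05 kN (tensile).
σ_{magnesium alloy} = P / A = 98050 / 425 = 230.7 MPa.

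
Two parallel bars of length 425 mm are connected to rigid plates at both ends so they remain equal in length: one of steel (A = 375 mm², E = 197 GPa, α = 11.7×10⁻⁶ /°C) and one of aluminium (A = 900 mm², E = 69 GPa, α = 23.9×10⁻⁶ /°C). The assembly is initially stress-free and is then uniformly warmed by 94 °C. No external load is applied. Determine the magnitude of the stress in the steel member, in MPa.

The aluminium has the larger α, so on heating it would change length more than the steel if both were free. The rigid plates force a common final length, so the aluminium is put into compression and the steel into tension, with equal and opposite forces P (no external load).
Compatibility of the two members (thermal + elastic change equal): (α₁ − α₂)ΔT = P·[1/(A₁E₁) + 1/(A₂E₂)].
|α₁ − α₂|·ΔT = 12.2×10⁻⁶ × 94 = 0.001147.
1/(A₁E₁) + 1/(A₂E₂) = 1/(375×197×10³) + 1/(900×69×10³) = 2.964×10⁻⁸ N⁻¹.
P = 0.001147 / 2.964×10⁻⁸ = 38690 N = 38.69 kN.
σ_{steel} = P/A₁ = 38690/375 = 103.2 MPa, tensile.

σ ≈ 103 MPa (tensile)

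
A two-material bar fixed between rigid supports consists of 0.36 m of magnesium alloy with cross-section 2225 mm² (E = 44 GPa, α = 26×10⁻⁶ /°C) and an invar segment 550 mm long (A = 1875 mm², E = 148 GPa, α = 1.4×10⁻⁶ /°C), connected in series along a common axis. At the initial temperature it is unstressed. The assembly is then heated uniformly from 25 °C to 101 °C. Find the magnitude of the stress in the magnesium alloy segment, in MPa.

With the walls removed the bar would change length by δ_free = Σ αᵢΔT Lᵢ = 26×10⁻⁶×76×360 + 1.4×10⁻⁶×76×550 = 0.7699 mm.
The walls prevent any net length change, so an axial force P (same in every segment) develops. Compatibility: P · Σ Lᵢ/(AᵢEᵢ) = δ_free.
The series flexibility is Σ Lᵢ/(AᵢEᵢ) = 360/(2225×44×10³) + 550/(1875×148×10³) = 5.659×10⁻⁶ mm/N.
So P = 0.7699 / 5.659×10⁻⁶ = 136 kN, compressive.
σ_{magnesium alloy} = P / A = 136000 / 2225 = 61.14 MPa.

σ ≈ 61.1 MPa (compressive)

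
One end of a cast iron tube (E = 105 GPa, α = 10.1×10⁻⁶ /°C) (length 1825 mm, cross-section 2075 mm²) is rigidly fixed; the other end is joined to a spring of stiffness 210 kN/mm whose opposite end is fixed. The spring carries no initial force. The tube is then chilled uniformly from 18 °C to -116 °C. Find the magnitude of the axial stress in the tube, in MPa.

σ ≈ 90.6 MPa (tensile)

Free thermal contraction: δ_free = αΔT L = 10.1×10⁻⁶ × 134 × 1825 = 2.47 mm.
With a force P in the spring, the elastic change of the tube is PL/(AE) and that of the spring is P/k; compatibility requires their sum to equal δ_free.
P [ L/(AE) + 1/k ] = δ_free → P [ 1825/(2075×105×10³) + 1/(210×10³) ] = 2.47.
P = 2.47 / 1.314×10⁻⁵ = 188000 N.
σ = P/A = 188000/2075 = 90.6 MPa.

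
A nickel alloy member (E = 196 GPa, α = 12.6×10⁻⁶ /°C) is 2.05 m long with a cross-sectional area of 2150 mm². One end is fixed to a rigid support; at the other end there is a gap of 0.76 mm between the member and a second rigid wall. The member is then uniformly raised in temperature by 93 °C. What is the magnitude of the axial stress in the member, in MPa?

Free thermal elongation = αΔT L = 12.6×10⁻⁶ × 93 × 2050 = 2.402 mm.
After closing the 0.76 mm clearance, 2.402 − 0.76 = 1.642 mm of expansion remains to be suppressed by the wall.
Compatibility: PL/(AE) = 1.642 mm, so σ = P/A = E × (1.642/2050) = 157 MPa.

σ ≈ 157 MPa (compressive)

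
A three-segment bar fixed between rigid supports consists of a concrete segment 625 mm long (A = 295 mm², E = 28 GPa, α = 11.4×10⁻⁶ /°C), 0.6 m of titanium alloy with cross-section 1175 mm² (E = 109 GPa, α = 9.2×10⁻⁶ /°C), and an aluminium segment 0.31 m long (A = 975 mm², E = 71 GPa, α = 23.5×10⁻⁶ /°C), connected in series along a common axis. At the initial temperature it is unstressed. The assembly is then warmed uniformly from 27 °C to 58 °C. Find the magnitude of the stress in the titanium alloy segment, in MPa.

σ ≈ 6.2 MPa (compressive)

Free thermal expansion of the whole bar: Σ αᵢΔT Lᵢ = 11.4×10⁻⁶×31×625 + 9.2×10⁻⁶×31×600 + 23.5×10⁻⁶×31×310 = 0.6178 mm.
Since the ends are fixed, an axial force P builds up, equal in every segment, with P · Σ Lᵢ/(AᵢEᵢ) = δ_free.
The series flexibility is Σ Lᵢ/(AᵢEᵢ) = 625/(295×28×10³) + 600/(1175×109×10³) + 310/(975×71×10³) = 8.483×10⁻⁵ mm/N.
P = 0.6178 / 8.483×10⁻⁵ = 7283 N = 7.283 kN, compressive.
σ_{titanium alloy} = P / A = 7283 / 1175 = 6.199 MPa.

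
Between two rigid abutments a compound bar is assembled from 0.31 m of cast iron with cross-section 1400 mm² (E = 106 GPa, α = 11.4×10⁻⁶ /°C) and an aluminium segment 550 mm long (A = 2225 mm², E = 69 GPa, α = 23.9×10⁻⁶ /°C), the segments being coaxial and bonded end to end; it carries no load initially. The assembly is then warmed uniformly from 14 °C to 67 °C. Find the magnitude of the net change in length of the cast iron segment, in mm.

|ΔL| ≈ 0.138 mm

With the walls removed the bar would change length by δ_free = Σ αᵢΔT Lᵢ = 11.4×10⁻⁶×53×310 + 23.9×10⁻⁶×53×550 = 0.884 mm.
The walls prevent any net length change, so an axial force P (same in every segment) develops. Compatibility: P · Σ Lᵢ/(AᵢEᵢ) = δ_free.
The series flexibility is Σ Lᵢ/(AᵢEᵢ) = 310/(1400×106×10³) + 550/(2225×69×10³) = 5.671×10⁻⁶ mm/N.
P = 0.884 / 5.671×10⁻⁶ = 155900 N = 155.9 kN, compressive.
For the cast iron segment, free thermal change = 11.4×10⁻⁶×53×310 = 0.1873 mm and elastic change from P = 155900×310/(1400×106×10³) = 0.3256 mm; these oppose, so the net change is 0.138 mm (segment shortens).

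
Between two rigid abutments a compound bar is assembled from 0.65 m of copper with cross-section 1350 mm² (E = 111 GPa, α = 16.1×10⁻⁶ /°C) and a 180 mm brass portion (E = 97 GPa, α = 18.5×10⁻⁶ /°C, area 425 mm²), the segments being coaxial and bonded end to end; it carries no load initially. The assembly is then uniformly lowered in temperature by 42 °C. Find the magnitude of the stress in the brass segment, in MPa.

σ ≈ 157 MPa (tensile)

Free thermal contraction of the whole bar: Σ αᵢΔT Lᵢ = 16.1×10⁻⁶×42×650 + 18.5×10⁻⁶×42×180 = 0.5794 mm.
The walls prevent any net length change, so an axial force P (same in every segment) develops. Compatibility: P · Σ Lᵢ/(AᵢEᵢ) = δ_free.
Σ Lᵢ/(AᵢEᵢ) = 650/(1350×111×10³) + 180/(425×97×10³) = 8.704×10⁻⁶ mm/N.
So P = 0.5794 / 8.704×10⁻⁶ = 66.57 kN, tensile.
σ_{brass} = P / A = 66570 / 425 = 156.6 MPa.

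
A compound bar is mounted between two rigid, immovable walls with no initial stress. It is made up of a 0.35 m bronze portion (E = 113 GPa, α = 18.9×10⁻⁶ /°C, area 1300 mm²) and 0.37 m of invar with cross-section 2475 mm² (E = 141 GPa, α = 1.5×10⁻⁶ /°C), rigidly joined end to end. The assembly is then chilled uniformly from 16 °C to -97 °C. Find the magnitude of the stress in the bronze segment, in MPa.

σ ≈ 181 MPa (tensile)

Free thermal contraction of the whole bar: Σ αᵢΔT Lᵢ = 18.9×10⁻⁶×113×350 + 1.5×10⁻⁶×113×370 = 0.8102 mm.
The walls prevent any net length change, so an axial force P (same in every segment) develops. Compatibility: P · Σ Lᵢ/(AᵢEᵢ) = δ_free.
Σ Lᵢ/(AᵢEᵢ) = 350/(1300×113×10³) + 370/(2475×141×10³) = 3.443×10⁻⁶ mm/N.
So P = 0.8102 / 3.443×10⁻⁶ = 235.3 kN, tensile.
σ_{bronze} = P / A = 235300 / 1300 = 181 MPa.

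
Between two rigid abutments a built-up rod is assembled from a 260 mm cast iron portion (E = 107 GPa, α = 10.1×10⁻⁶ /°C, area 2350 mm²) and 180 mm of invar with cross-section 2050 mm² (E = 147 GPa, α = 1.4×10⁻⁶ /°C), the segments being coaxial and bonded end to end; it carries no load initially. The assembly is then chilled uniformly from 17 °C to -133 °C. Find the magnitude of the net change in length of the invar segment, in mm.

With the walls removed the bar would change length by δ_free = Σ αᵢΔT Lᵢ = 10.1×10⁻⁶×150×260 + 1.4×10⁻⁶×150×180 = 0.4317 mm.
The walls prevent any net length change, so an axial force P (same in every segment) develops. Compatibility: P · Σ Lᵢ/(AᵢEᵢ) = δ_free.
Σ Lᵢ/(AᵢEᵢ) = 260/(2350×107×10³) + 180/(2050×147×10³) = 1.631×10⁻⁶ mm/N.
So P = 0.4317 / 1.631×10⁻⁶ = 264.6 kN, tensile.
For the invar segment, free thermal change = 1.4×10⁻⁶×150×180 = 0.0378 mm and elastic change from P = 264600×180/(2050×147×10³) = 0.1581 mm; these oppose, so the net change is 0.12 mm (segment lengthens).

|ΔL| ≈ 0.12 mm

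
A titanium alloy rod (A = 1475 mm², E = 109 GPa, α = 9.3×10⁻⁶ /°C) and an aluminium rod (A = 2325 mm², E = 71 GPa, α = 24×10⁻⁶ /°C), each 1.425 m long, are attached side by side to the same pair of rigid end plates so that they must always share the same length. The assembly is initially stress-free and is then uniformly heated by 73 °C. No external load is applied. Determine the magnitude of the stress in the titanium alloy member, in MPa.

The aluminium has the larger α, so on heating it would change length more than the titanium alloy if both were free. The rigid plates force a common final length, so the aluminium is put into compression and the titanium alloy into tension, with equal and opposite forces P (no external load).
Compatibility of the two members (thermal + elastic change equal): (α₁ − α₂)ΔT = P·[1/(A₁E₁) + 1/(A₂E₂)].
|α₁ − α₂|·ΔT = 14.7×10⁻⁶ × 73 = 0.001073.
1/(A₁E₁) + 1/(A₂E₂) = 1/(1475×109×10³) + 1/(2325×71×10³) = 1.228×10⁻⁸ N⁻¹.
So P = 0.001073 / 1.228×10⁻⁸ = 87.4 kN.
σ_{titanium alloy} = P/A₁ = 87400/1475 = 59.26 MPa, tensile.

σ ≈ 59.3 MPa (tensile)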